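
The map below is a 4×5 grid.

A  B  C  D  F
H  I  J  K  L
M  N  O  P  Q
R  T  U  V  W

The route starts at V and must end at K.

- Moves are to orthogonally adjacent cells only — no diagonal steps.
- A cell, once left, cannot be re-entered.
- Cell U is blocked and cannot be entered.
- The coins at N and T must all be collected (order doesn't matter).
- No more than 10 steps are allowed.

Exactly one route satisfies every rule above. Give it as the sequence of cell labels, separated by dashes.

V - P - O - N - T - R - M - H - I - J - K

The 10-move cap with required stops at N, T leaves no slack for detours.
Route from V: up 1 to P, left 2 to N, down 1 to T, left 1 to R, up 2 to H, right 3 to K — 10 moves in all.
Check: all required cells visited; 10 ≤ 10 moves.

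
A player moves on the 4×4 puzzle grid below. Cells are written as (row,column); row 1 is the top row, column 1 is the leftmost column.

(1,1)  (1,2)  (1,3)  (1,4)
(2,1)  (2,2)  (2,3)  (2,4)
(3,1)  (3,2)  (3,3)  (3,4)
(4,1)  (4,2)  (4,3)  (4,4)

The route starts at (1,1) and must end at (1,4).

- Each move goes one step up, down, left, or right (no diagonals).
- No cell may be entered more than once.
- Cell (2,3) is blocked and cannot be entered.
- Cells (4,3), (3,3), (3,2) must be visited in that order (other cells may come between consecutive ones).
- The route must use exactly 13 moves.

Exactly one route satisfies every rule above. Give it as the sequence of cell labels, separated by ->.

(1,1) -> (2,1) -> (3,1) -> (4,1) -> (4,2) -> (4,3) -> (4,4) -> (3,4) -> (3,3) -> (3,2) -> (2,2) -> (1,2) -> (1,3) -> (1,4)

The waypoints must appear in the order (4,3), (3,3), (3,2), with no cell reused.
Route from (1,1): 3× down (reaching (4,1)), 3× right (reaching (4,4)), up to (3,4), 2× left (reaching (3,2)), 2× up (reaching (1,2)), 2× right (reaching (1,4)) — 13 moves in all.
Check: order respected ((4,3) at step 5, (3,3) at step 8, (3,2) at step 9); 13 moves as required.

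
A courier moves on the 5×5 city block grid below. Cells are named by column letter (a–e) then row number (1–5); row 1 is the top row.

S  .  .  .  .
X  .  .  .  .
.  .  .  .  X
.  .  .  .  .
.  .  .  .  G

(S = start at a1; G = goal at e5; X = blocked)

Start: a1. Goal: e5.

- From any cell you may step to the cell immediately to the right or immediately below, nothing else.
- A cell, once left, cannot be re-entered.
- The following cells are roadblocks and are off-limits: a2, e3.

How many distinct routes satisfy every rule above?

25

A right/down-only route from a1 to e5 makes exactly 4 down-moves and 4 right-moves in some order.
With no other constraints that would be C(8,4) = 70 routes.
Subtract routes through each blocked cell (inclusion–exclusion for overlaps): − through a2: 35 − through e3: 15 + through a2&e3: 5 → 25.
That gives 25 routes.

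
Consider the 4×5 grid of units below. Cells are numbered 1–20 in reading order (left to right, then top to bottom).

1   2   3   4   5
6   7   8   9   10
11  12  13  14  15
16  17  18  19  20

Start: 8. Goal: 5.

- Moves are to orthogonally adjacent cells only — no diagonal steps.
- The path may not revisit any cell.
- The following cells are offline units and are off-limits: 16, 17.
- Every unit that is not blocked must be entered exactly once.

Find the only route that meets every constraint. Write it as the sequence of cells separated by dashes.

Need to visit all 18 open cells exactly once, starting at 8 and ending at 5.
Cell 11 has only two open neighbours (6 and 12), so the path must pass straight through it: one of those is the cell it's entered from and the other is where it exits.
Route from 8: left to 7, down to 12, left to 11, 2× up (reaching 1), 3× right (reaching 4), 2× down (reaching 14), left to 13, down to 18, 2× right (reaching 20), 3× up (reaching 5) — 17 moves in all.
Check: all 18 open cells covered.

8 - 7 - 12 - 11 - 6 - 1 - 2 - 3 - 4 - 9 - 14 - 13 - 18 - 19 - 20 - 15 - 10 - 5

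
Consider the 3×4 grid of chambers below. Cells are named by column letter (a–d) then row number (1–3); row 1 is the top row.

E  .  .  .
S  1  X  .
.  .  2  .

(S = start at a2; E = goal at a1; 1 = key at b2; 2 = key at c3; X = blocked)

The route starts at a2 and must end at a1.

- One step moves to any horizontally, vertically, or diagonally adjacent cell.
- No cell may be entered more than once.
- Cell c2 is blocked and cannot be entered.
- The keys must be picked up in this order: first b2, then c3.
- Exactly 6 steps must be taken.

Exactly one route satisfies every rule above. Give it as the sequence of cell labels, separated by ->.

a2 -> b2 -> c3 -> d2 -> c1 -> b1 -> a1

The waypoints must appear in the order b2, c3, with no cell reused.
Route from a2: right to b2, down-right to c3, up-right to d2, up-left to c1, 2× left (reaching a1) — 6 moves in all.
Check: order respected (1 at step 1, 2 at step 2); 6 moves as required.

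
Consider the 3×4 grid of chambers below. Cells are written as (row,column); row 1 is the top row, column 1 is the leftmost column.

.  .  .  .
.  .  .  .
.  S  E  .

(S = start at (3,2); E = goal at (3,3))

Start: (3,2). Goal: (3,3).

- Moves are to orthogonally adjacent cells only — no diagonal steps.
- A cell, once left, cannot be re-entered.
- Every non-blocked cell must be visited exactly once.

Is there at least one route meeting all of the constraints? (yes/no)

yes

One route that works: (3,2) → (3,1) → (2,1) → (1,1) → (1,2) → (2,2) → (2,3) → (1,3) → (1,4) → (2,4) → (3,4) → (3,3).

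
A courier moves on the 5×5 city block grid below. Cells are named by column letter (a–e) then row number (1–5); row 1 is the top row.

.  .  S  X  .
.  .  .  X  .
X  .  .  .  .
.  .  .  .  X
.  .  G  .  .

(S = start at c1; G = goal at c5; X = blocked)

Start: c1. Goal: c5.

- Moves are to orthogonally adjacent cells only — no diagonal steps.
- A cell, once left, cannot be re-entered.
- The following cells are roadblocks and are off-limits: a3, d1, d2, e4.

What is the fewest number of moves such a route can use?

The Manhattan distance from c1 to c5 is |1−5| + |3−3| = 4, so at least 4 moves are needed.
A route of 4 moves achieves this: c1 → c2 → c3 → c4 → c5.
Since 4 matches the lower bound, it is optimal.

4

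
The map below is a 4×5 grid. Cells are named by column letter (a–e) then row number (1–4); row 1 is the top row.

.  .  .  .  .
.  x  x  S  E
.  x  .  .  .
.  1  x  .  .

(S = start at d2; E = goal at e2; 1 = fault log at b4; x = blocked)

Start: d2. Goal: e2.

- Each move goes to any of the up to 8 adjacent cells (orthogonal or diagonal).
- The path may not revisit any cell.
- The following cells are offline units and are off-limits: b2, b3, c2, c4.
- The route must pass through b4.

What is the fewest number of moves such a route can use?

8

Any route passes through b4 somewhere between d2 and e2. Summing Chebyshev distances along the two legs (d2 → b4 → e2) gives a lower bound of 2 + 3 = 5 moves.
The shortest route satisfying every rule uses 8 moves: d2 → c1 → b1 → a2 → a3 → b4 → c3 → d3 → e2.
The bound of 5 isn't tight here; checking systematically, no route of length 5 through 7 satisfies every constraint, so 8 is the minimum.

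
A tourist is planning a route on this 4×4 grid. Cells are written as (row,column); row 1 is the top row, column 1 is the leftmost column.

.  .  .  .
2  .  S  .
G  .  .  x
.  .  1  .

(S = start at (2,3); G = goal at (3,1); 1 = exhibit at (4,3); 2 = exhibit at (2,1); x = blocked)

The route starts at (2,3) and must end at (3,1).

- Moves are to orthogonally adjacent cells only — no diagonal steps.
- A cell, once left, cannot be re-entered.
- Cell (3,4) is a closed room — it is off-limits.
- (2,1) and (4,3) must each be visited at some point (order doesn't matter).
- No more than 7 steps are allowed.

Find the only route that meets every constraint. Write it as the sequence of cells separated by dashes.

The 7-move cap with required stops at (2,1), (4,3) leaves no slack for detours.
Route from (2,3): 2× down (reaching (4,3)), left to (4,2), 2× up (reaching (2,2)), left to (2,1), down to (3,1) — 7 moves in all.
Check: all required cells visited; 7 ≤ 7 moves.

(2,3) - (3,3) - (4,3) - (4,2) - (3,2) - (2,2) - (2,1) - (3,1)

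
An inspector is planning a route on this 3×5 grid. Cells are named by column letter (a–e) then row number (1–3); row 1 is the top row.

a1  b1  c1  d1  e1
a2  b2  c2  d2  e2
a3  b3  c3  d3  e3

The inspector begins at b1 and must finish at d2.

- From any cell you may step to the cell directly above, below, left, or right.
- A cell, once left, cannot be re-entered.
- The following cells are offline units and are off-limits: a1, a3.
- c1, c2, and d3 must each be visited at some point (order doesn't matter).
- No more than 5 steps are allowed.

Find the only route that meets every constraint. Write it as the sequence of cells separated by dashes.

The 5-move cap with required stops at c1, c2, d3 leaves no slack for detours.
Route from b1: right to c1, 2× down (reaching c3), right to d3, up to d2 — 5 moves in all.
Check: all required cells visited; 5 ≤ 5 moves.

b1 - c1 - c2 - c3 - d3 - d2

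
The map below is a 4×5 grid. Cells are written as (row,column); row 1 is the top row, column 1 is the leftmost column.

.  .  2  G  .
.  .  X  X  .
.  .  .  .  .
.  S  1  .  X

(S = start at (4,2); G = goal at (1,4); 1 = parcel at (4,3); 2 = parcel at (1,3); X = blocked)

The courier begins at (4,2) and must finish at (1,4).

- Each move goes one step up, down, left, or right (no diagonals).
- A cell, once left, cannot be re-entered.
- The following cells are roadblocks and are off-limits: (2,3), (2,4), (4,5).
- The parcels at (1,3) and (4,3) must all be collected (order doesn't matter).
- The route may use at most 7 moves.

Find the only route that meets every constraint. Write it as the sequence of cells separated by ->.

(4,2) -> (4,3) -> (3,3) -> (3,2) -> (2,2) -> (1,2) -> (1,3) -> (1,4)

The 7-move cap with required stops at (1,3), (4,3) leaves no slack for detours.
Route from (4,2): right to (4,3), up to (3,3), left to (3,2), 2× up (reaching (1,2)), 2× right (reaching (1,4)) — 7 moves in all.
Check: all required cells visited; 7 ≤ 7 moves.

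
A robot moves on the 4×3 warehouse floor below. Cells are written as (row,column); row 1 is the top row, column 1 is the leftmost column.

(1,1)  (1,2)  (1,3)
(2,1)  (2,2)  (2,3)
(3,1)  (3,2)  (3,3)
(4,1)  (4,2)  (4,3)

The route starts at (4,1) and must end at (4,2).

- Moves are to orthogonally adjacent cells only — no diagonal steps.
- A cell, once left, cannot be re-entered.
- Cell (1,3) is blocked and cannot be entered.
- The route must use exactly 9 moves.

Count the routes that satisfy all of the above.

3

Need simple routes of exactly 9 moves from (4,1) to (4,2) (Manhattan distance 1, so 4 moves are spent on a detour and 4 undoing it).
Enumerating: (4,1) (3,1) (2,1) (1,1) (1,2) (2,2) (3,2) (3,3) (4,3) (4,2) | (4,1) (3,1) (2,1) (1,1) (1,2) (2,2) (2,3) (3,3) (4,3) (4,2) | (4,1) (3,1) (2,1) (1,1) (1,2) (2,2) (2,3) (3,3) (3,2) (4,2).
That gives 3 routes.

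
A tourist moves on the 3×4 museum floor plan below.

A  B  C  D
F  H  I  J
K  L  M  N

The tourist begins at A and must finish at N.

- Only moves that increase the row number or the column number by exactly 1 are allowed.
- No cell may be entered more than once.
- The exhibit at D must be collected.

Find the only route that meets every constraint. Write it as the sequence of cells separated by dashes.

Moves only go right or down, so the column and row indices never decrease.
Route from A: right 3 to D, down 2 to N — 5 moves in all.
Check: all required cells visited.

A - B - C - D - J - N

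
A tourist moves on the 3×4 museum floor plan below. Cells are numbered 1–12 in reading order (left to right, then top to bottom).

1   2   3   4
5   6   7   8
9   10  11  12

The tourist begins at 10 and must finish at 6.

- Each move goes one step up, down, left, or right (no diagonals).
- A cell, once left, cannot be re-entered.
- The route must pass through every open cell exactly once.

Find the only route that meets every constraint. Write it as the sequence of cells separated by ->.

10 -> 9 -> 5 -> 1 -> 2 -> 3 -> 4 -> 8 -> 12 -> 11 -> 7 -> 6

Need to visit all 12 open cells exactly once, starting at 10 and ending at 6.
Cell 4 has only two open neighbours (8 and 3), so the path must pass straight through it: one of those is the cell it's entered from and the other is where it exits.
Route from 10: left to 9, 2× up (reaching 1), 3× right (reaching 4), 2× down (reaching 12), left to 11, up to 7, left to 6 — 11 moves in all.
Check: all 12 open cells covered.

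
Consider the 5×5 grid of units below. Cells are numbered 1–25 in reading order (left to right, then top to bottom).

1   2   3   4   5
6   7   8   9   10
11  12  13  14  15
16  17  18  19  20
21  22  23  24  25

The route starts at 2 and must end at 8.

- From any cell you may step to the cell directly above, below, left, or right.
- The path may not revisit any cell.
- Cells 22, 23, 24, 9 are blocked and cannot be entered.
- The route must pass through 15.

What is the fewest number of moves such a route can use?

Any route passes through 15 somewhere between 2 and 8. Summing Manhattan distances along the two legs (2 → 15 → 8) gives a lower bound of 5 + 3 = 8 moves.
A route of 8 moves achieves this: 2 → 3 → 4 → 5 → 10 → 15 → 14 → 13 → 8.
Since 8 matches the lower bound, it is optimal.

8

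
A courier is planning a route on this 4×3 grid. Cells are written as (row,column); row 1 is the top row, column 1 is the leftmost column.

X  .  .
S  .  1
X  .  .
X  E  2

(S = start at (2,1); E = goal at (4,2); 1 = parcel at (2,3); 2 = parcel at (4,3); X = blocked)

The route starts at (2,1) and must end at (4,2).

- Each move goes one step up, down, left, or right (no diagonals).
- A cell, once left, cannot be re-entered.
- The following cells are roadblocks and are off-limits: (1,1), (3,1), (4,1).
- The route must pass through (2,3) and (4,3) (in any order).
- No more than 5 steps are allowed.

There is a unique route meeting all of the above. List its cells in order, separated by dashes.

(2,1) - (2,2) - (2,3) - (3,3) - (4,3) - (4,2)

Any route must reach (2,3) and (4,3) and still end at (4,2) within 5 moves, so the order of the required stops is forced.
Route from (2,1): right 2 to (2,3), down 2 to (4,3), left 1 to (4,2) — 5 moves in all.
Check: all required cells visited; 5 ≤ 5 moves.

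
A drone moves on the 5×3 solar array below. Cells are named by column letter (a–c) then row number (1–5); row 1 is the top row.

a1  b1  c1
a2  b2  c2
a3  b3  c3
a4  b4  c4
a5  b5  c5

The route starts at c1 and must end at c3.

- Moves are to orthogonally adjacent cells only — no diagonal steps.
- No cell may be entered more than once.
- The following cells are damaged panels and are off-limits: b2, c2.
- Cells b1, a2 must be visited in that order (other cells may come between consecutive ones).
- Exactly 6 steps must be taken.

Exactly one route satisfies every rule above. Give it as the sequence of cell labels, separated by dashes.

c1 - b1 - a1 - a2 - a3 - b3 - c3

The waypoints must appear in the order b1, a2, with no cell reused.
Route from c1: left 2 to a1, down 2 to a3, right 2 to c3 — 6 moves in all.
Check: order respected (b1 at step 1, a2 at step 3); 6 moves as required.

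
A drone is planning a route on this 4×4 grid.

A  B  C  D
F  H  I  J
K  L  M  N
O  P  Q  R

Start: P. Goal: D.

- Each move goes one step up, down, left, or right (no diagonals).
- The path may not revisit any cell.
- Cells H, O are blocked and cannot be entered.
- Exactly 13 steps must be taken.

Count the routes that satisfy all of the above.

3

Need simple routes of exactly 13 moves from P to D (Manhattan distance 5, so 4 moves are spent on a detour and 4 undoing it).
Enumerating: P L K F A B C I M Q R N J D | P Q R N J I M L K F A B C D | P Q R N M L K F A B C I J D.
That gives 3 routes.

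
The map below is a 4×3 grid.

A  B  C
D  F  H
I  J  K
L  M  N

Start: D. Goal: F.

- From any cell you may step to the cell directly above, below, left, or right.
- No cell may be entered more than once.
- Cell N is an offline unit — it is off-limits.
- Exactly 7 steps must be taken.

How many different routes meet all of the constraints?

Need simple routes of exactly 7 moves from D to F (Manhattan distance 1, so 3 moves are spent on a detour and 3 undoing it).
Enumerating: D A B C H K J F | D I L M J K H F | D I J K H C B F.
That gives 3 routes.

3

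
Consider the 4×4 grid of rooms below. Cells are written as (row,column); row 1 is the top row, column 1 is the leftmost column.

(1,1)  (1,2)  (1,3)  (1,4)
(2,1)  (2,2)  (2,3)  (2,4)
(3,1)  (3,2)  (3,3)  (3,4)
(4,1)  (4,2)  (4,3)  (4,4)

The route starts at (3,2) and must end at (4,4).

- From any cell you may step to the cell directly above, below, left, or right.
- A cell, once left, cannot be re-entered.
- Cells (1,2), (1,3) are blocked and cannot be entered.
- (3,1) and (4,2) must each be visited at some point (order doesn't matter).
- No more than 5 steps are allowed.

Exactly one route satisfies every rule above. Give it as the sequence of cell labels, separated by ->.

(3,2) -> (3,1) -> (4,1) -> (4,2) -> (4,3) -> (4,4)

Any route must reach (3,1) and (4,2) and still end at (4,4) within 5 moves, so the order of the required stops is forced.
Route from (3,2): left 1 to (3,1), down 1 to (4,1), right 3 to (4,4) — 5 moves in all.
Check: all required cells visited; 5 ≤ 5 moves.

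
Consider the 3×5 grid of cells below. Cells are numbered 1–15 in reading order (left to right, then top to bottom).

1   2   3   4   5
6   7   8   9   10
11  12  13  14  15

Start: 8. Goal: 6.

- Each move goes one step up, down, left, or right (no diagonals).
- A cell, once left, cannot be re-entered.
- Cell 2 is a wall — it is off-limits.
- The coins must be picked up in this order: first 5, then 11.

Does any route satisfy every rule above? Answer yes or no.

yes

One route that works: 8 → 3 → 4 → 5 → 10 → 15 → 14 → 13 → 12 → 11 → 6.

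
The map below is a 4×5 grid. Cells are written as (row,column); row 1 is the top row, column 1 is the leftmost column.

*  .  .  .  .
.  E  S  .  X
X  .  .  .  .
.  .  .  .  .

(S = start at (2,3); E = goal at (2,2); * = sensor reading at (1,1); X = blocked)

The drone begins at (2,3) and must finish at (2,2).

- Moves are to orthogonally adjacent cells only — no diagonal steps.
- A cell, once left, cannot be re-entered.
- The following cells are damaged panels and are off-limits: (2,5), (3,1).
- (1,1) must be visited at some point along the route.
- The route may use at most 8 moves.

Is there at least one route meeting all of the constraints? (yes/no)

yes

One route that works: (2,3) → (1,3) → (1,2) → (1,1) → (2,1) → (2,2).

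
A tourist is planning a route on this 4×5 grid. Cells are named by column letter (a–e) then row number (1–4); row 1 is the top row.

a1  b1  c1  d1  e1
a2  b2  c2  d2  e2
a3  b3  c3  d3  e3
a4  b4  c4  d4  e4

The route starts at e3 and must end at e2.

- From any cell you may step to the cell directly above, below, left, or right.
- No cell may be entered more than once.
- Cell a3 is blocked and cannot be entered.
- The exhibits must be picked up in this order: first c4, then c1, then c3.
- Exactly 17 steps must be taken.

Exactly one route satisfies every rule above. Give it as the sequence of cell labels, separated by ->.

e3 -> e4 -> d4 -> c4 -> b4 -> b3 -> b2 -> a2 -> a1 -> b1 -> c1 -> c2 -> c3 -> d3 -> d2 -> d1 -> e1 -> e2

The waypoints must appear in the order c4, c1, c3, with no cell reused.
Route from e3: down 1 to e4, left 3 to b4, up 2 to b2, left 1 to a2, up 1 to a1, right 2 to c1, down 2 to c3, right 1 to d3, up 2 to d1, right 1 to e1, down 1 to e2 — 17 moves in all.
Check: order respected (c4 at step 3, c1 at step 10, c3 at step 12); 17 moves as required.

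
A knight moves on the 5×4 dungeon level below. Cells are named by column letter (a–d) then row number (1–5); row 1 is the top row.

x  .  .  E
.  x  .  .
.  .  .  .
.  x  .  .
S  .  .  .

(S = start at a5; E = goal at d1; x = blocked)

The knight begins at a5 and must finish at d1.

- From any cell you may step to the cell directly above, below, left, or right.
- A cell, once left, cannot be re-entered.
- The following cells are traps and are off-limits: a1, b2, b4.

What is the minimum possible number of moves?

7

The Manhattan distance from a5 to d1 is |5−1| + |1−4| = 7, so at least 7 moves are needed.
A route of 7 moves achieves this: a5 → a4 → a3 → b3 → c3 → c2 → c1 → d1.
Since 7 matches the lower bound, it is optimal.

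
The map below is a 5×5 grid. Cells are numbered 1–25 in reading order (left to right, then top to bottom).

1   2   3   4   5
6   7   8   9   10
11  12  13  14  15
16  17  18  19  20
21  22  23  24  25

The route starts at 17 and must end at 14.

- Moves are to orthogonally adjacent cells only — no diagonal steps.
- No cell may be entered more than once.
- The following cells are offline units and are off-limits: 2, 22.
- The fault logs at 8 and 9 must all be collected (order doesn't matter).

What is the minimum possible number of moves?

Any route passes through 8 and 9 in some order between 17 and 14. Summing Manhattan distances along each leg and taking the cheapest ordering (17 → 8 → 9 → 14) gives a lower bound of 3 + 1 + 1 = 5 moves.
A route of 5 moves achieves this: 17 → 12 → 7 → 8 → 9 → 14.
Since 5 matches the lower bound, it is optimal.

5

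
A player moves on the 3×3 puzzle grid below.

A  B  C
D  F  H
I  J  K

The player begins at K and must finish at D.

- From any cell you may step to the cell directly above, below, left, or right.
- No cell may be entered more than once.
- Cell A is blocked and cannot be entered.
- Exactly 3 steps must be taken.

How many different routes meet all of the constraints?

Need simple routes of exactly 3 moves from K to D (Manhattan distance 3, so 0 moves are spent on a detour and 0 undoing it).
Enumerating: K H F D | K J F D | K J I D.
That gives 3 routes.

3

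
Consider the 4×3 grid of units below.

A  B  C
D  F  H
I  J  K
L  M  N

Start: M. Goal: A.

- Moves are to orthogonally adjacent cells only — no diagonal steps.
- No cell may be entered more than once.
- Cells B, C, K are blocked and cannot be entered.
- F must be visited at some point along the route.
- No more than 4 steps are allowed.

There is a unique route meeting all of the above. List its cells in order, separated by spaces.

The 4-move cap with required stops at F leaves no slack for detours.
Route from M: up 2 to F, left 1 to D, up 1 to A — 4 moves in all.
Check: all required cells visited; 4 ≤ 4 moves.

M J F D A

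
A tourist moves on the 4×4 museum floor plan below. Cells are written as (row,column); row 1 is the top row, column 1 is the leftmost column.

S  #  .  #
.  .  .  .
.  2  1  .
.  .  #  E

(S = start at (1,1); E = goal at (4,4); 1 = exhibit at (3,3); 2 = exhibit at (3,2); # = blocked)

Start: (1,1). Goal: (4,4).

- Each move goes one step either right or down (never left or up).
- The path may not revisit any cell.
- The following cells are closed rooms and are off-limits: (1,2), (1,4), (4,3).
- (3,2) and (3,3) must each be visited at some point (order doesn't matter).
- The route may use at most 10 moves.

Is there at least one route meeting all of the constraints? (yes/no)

yes

One route that works: (1,1) → (2,1) → (3,1) → (3,2) → (3,3) → (3,4) → (4,4).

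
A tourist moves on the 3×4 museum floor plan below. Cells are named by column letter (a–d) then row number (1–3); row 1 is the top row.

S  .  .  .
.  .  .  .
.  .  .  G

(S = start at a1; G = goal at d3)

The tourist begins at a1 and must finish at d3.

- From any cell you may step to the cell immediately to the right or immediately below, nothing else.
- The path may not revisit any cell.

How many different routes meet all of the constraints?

10

A right/down-only route from a1 to d3 makes exactly 2 down-moves and 3 right-moves in some order.
With no other constraints that would be C(5,2) = 10 routes.
That gives 10 routes.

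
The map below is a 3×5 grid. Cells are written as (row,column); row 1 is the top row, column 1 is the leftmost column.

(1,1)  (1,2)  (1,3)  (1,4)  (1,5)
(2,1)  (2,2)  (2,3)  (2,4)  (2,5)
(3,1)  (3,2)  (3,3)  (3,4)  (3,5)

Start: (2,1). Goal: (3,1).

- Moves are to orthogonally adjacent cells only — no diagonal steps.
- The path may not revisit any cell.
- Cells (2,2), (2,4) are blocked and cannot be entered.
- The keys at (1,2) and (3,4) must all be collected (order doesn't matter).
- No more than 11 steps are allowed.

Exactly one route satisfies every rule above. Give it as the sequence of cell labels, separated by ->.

Any route must reach (1,2) and (3,4) and still end at (3,1) within 11 moves, so the order of the required stops is forced.
Route from (2,1): up to (1,1), 4× right (reaching (1,5)), 2× down (reaching (3,5)), 4× left (reaching (3,1)) — 11 moves in all.
Check: all required cells visited; 11 ≤ 11 moves.

(2,1) -> (1,1) -> (1,2) -> (1,3) -> (1,4) -> (1,5) -> (2,5) -> (3,5) -> (3,4) -> (3,3) -> (3,2) -> (3,1)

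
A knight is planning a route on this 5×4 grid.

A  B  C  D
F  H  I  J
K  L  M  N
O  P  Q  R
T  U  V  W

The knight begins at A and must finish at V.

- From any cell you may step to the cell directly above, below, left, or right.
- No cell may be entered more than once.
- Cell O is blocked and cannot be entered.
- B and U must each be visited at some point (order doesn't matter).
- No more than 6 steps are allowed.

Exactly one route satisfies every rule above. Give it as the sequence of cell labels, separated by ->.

A -> B -> H -> L -> P -> U -> V

Any route must reach B and U and still end at V within 6 moves, so the order of the required stops is forced.
Route from A: right 1 to B, down 4 to U, right 1 to V — 6 moves in all.
Check: all required cells visited; 6 ≤ 6 moves.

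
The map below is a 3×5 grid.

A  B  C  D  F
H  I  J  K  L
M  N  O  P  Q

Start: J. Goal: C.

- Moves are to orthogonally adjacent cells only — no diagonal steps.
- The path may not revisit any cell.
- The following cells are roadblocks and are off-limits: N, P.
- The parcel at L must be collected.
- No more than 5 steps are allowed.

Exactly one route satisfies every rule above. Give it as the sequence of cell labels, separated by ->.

The budget equals the shortest possible length, so every move has to be on a shortest route through the required cells.
Route from J: 2× right (reaching L), up to F, 2× left (reaching C) — 5 moves in all.
Check: all required cells visited; 5 ≤ 5 moves.

J -> K -> L -> F -> D -> C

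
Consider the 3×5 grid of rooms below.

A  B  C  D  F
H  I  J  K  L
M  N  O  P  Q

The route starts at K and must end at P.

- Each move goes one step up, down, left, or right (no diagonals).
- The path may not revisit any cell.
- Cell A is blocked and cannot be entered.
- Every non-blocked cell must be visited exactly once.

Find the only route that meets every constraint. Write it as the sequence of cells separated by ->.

Need to visit all 14 open cells exactly once, starting at K and ending at P.
Cell B has only two open neighbours (I and C), so the path must pass straight through it: one of those is the cell it's entered from and the other is where it exits.
Route from K: left to J, down to O, 2× left (reaching M), up to H, right to I, up to B, 3× right (reaching F), 2× down (reaching Q), left to P — 13 moves in all.
Check: all 14 open cells covered.

K -> J -> O -> N -> M -> H -> I -> B -> C -> D -> F -> L -> Q -> P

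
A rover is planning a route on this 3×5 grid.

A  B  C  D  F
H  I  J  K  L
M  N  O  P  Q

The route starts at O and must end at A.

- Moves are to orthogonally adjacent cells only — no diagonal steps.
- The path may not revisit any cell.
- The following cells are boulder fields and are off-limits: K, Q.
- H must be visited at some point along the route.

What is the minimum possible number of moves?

4

Any route passes through H somewhere between O and A. Summing Manhattan distances along the two legs (O → H → A) gives a lower bound of 3 + 1 = 4 moves.
A route of 4 moves achieves this: O → J → I → H → A.
Since 4 matches the lower bound, it is optimal.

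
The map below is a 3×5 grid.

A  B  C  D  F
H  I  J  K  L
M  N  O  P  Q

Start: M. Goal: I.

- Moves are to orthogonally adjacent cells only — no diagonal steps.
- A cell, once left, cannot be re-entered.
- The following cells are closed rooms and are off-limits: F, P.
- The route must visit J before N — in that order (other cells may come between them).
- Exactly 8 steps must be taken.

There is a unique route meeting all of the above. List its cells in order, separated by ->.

M -> H -> A -> B -> C -> J -> O -> N -> I

The waypoints must appear in the order J, N, with no cell reused.
Route from M: 2× up (reaching A), 2× right (reaching C), 2× down (reaching O), left to N, up to I — 8 moves in all.
Check: order respected (J at step 5, N at step 7); 8 moves as required.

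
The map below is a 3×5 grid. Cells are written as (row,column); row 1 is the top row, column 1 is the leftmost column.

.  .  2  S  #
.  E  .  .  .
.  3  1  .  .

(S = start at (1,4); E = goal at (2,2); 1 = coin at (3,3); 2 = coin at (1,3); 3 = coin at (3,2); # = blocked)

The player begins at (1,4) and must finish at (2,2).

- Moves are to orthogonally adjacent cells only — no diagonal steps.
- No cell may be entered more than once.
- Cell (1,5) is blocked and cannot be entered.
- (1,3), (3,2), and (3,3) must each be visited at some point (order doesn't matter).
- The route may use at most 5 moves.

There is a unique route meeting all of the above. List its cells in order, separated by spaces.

(1,4) (1,3) (2,3) (3,3) (3,2) (2,2)

Any route must reach (1,3), (3,2), and (3,3) and still end at (2,2) within 5 moves, so the order of the required stops is forced.
Route from (1,4): left 1 to (1,3), down 2 to (3,3), left 1 to (3,2), up 1 to (2,2) — 5 moves in all.
Check: all required cells visited; 5 ≤ 5 moves.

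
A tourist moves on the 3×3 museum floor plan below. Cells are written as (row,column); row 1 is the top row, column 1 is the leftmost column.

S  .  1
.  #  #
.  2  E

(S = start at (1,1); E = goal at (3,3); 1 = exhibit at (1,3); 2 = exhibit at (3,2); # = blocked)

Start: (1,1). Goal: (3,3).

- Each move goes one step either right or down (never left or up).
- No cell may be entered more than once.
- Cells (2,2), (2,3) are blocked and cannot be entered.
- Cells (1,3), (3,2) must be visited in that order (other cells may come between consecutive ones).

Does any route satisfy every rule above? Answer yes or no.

no

(3,2) lies to the left of (1,3), so going from (1,3) to (3,2) would need a leftward move — but moves only go right/down, so (1,3) cannot be visited before (3,2).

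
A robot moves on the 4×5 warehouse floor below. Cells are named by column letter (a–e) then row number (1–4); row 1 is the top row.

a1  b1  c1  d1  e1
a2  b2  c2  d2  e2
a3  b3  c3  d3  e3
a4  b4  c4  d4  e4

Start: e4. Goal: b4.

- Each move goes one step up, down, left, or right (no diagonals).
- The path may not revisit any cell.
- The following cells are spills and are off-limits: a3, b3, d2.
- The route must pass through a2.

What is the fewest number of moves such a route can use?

13

Any route passes through a2 somewhere between e4 and b4. Summing Manhattan distances along the two legs (e4 → a2 → b4) gives a lower bound of 6 + 3 = 9 moves.
That bound ignores the blocked cells. Measuring each leg by the fewest moves that actually steer around them (e4→a2: 6; a2→b4: 5) raises the lower bound to 11.
The shortest route satisfying every rule uses 13 moves: e4 → e3 → e2 → e1 → d1 → c1 → b1 → a1 → a2 → b2 → c2 → c3 → c4 → b4.
The no-revisit rule (legs can't share cells) pushes the minimum above the 11-move bound; an exhaustive check rules out every length from 11 to 12, leaving 13 as the minimum.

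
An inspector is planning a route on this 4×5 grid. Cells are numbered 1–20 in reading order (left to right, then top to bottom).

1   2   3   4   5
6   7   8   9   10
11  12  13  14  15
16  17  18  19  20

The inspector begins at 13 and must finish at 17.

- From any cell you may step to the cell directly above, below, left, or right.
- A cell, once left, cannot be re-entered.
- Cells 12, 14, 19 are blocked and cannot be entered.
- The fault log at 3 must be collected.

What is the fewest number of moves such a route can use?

8

Any route passes through 3 somewhere between 13 and 17. Summing Manhattan distances along the two legs (13 → 3 → 17) gives a lower bound of 2 + 4 = 6 moves.
The shortest route satisfying every rule uses 8 moves: 13 → 8 → 3 → 2 → 7 → 6 → 11 → 16 → 17.
The no-revisit rule (legs can't share cells) pushes the minimum above the 6-move bound; an exhaustive check rules out every length from 6 to 7, leaving 8 as the minimum.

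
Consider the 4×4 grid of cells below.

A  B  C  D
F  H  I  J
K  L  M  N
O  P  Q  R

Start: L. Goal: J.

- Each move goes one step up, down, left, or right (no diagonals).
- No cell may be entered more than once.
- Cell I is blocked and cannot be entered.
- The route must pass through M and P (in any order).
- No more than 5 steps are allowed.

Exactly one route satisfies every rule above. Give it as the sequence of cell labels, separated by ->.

The 5-move cap with required stops at M, P leaves no slack for detours.
Route from L: down 1 to P, right 1 to Q, up 1 to M, right 1 to N, up 1 to J — 5 moves in all.
Check: all required cells visited; 5 ≤ 5 moves.

L -> P -> Q -> M -> N -> J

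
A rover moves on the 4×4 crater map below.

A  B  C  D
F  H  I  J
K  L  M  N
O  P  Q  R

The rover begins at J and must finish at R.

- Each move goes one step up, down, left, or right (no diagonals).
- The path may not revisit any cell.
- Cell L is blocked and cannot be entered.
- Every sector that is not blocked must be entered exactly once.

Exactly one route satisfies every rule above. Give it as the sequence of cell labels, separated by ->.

Need to visit all 15 open cells exactly once, starting at J and ending at R.
Cell P has only two open neighbours (O and Q), so the path must pass straight through it: one of those is the cell it's entered from and the other is where it exits.
Route from J: up to D, left to C, down to I, left to H, up to B, left to A, 3× down (reaching O), 2× right (reaching Q), up to M, right to N, down to R — 14 moves in all.
Check: all 15 open cells covered.

J -> D -> C -> I -> H -> B -> A -> F -> K -> O -> P -> Q -> M -> N -> R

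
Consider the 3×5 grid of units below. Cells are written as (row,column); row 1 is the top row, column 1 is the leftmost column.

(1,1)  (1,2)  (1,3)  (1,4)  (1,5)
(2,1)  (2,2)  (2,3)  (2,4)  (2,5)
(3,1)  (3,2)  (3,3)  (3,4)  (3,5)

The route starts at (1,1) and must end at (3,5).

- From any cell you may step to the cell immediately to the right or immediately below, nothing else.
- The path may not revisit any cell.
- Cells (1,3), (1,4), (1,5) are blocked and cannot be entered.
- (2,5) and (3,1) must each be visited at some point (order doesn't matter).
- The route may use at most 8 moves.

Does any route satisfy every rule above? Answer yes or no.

no

(3,1) is below but to the left of (2,5): going (2,5) → (3,1) would need a leftward move and (3,1) → (2,5) an upward move, so no right/down-only route can visit both required cells.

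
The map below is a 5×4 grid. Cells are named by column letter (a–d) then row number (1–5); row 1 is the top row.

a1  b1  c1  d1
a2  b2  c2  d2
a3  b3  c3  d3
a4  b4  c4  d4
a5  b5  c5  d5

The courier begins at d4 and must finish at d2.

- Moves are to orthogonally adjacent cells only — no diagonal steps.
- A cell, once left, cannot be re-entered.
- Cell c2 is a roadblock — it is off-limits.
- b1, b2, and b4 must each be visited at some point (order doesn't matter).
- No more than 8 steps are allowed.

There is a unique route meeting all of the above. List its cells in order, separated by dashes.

Any route must reach b1, b2, and b4 and still end at d2 within 8 moves, so the order of the required stops is forced.
Route from d4: 2× left (reaching b4), 3× up (reaching b1), 2× right (reaching d1), down to d2 — 8 moves in all.
Check: all required cells visited; 8 ≤ 8 moves.

d4 - c4 - b4 - b3 - b2 - b1 - c1 - d1 - d2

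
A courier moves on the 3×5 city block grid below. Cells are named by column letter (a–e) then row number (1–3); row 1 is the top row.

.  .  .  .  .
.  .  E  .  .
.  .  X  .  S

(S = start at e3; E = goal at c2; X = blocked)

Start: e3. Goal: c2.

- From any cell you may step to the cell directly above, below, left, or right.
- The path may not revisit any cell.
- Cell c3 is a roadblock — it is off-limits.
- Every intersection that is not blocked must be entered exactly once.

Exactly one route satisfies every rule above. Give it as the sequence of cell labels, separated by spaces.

e3 d3 d2 e2 e1 d1 c1 b1 a1 a2 a3 b3 b2 c2

Need to visit all 14 open cells exactly once, starting at e3 and ending at c2.
Route from e3: left 1 to d3, up 1 to d2, right 1 to e2, up 1 to e1, left 4 to a1, down 2 to a3, right 1 to b3, up 1 to b2, right 1 to c2 — 13 moves in all.
Check: all 14 open cells covered.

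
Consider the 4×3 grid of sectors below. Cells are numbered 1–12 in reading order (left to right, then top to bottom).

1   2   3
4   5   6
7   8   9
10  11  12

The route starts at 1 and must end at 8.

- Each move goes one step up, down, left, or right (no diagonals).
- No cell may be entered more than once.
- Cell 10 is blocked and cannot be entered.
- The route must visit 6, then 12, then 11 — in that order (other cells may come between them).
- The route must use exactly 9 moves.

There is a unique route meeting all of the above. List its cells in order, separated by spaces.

1 4 5 2 3 6 9 12 11 8

The waypoints must appear in the order 6, 12, 11, with no cell reused.
Route from 1: down 1 to 4, right 1 to 5, up 1 to 2, right 1 to 3, down 3 to 12, left 1 to 11, up 1 to 8 — 9 moves in all.
Check: order respected (6 at step 5, 12 at step 7, 11 at step 8); 9 moves as required.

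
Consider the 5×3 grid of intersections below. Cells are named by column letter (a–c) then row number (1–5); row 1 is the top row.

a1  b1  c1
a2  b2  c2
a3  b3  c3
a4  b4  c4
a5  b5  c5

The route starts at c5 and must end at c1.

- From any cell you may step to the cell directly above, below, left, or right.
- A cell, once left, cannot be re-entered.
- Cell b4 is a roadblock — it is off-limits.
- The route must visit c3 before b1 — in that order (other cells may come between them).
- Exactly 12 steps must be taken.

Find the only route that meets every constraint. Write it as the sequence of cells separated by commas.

c5, b5, a5, a4, a3, b3, c3, c2, b2, a2, a1, b1, c1

The waypoints must appear in the order c3, b1, with no cell reused.
Route from c5: left 2 to a5, up 2 to a3, right 2 to c3, up 1 to c2, left 2 to a2, up 1 to a1, right 2 to c1 — 12 moves in all.
Check: order respected (c3 at step 6, b1 at step 11); 12 moves as required.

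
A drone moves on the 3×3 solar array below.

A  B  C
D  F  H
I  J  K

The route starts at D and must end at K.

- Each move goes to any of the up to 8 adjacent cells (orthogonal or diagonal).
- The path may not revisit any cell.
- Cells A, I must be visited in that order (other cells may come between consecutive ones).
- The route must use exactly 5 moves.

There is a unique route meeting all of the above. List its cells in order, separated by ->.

The waypoints must appear in the order A, I, with no cell reused.
Route from D: up 1 to A, down-right 1 to F, down-left 1 to I, right 2 to K — 5 moves in all.
Check: order respected (A at step 1, I at step 3); 5 moves as required.

D -> A -> F -> I -> J -> K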